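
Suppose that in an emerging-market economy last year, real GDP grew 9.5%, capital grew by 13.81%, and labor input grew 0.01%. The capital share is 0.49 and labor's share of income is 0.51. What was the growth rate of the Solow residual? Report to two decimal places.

Labor's share = 1 − 0.49 = 0.51.
Capital: 0.49 × 13.81 = 6.7669 pp.
Labor input: 0.51 × 0.01 = 0.0051 pp.
TFP growth = 9.5 − 6.772 = 2.728%.

2.73%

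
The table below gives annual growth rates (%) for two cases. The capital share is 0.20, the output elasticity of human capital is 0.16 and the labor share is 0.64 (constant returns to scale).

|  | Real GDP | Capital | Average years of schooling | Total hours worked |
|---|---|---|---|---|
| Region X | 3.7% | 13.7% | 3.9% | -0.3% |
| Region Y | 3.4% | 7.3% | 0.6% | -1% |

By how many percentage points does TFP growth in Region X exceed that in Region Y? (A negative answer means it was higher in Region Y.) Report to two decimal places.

-1.96 percentage points

Labor's share = 1 − 0.2 − 0.16 = 0.64.
Region X: TFP = 3.7 − 2.74 − 0.624 + 0.192 = 0.528%.
Region Y: TFP = 3.4 − 1.46 − 0.096 + 0.64 = 2.484%.
Difference = 0.528 − (2.484) = -1.956 pp.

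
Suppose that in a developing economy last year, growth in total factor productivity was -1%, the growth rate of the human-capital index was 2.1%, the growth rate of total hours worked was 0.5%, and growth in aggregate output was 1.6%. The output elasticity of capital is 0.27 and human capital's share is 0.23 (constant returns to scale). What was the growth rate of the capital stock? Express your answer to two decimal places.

Labor's share = 1 − 0.27 − 0.23 = 0.5.
gY = gA + 0.23×2.1 + 0.5×0.5 + 0.27×g.
0.27×g = 1.6 + 1 − 0.733 = 1.867.
g = 1.867 / 0.27 = 6.9148%.

6.91%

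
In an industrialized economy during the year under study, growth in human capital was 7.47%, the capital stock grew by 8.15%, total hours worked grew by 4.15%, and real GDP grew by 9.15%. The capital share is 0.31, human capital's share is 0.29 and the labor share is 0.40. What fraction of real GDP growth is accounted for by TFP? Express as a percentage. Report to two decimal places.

TFP accounted for 30.57% of growth.

Labor's share = 1 − 0.31 − 0.29 = 0.4.
The capital stock: 0.31 × 8.15 = 2.5265 pp.
Human capital: 0.29 × 7.47 = 2.1663 pp.
Total hours worked: 0.4 × 4.15 = 1.66 pp.
TFP growth = 9.15 − 6.3528 = 2.7972%.
TFP share of growth = 2.7972 / 9.15 × 100 = 30.5705%.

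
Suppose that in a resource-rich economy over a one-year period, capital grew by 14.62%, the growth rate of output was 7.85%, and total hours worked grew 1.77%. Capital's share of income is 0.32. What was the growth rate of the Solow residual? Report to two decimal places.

The Solow residual grew 1.97%.

Labor's share = 1 − 0.32 = 0.68.
Capital: 0.32 × 14.62 = 4.6784 pp.
Total hours worked: 0.68 × 1.77 = 1.2036 pp.
TFP growth = 7.85 − 5.882 = 1.968%.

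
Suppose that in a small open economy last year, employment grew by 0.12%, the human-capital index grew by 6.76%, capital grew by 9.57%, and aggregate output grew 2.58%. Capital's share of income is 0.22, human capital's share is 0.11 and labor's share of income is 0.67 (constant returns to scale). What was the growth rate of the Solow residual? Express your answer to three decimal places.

Labor's share = 1 − 0.22 − 0.11 = 0.67.
Capital: 0.22 × 9.57 = 2.1054 pp.
The human-capital index: 0.11 × 6.76 = 0.7436 pp.
Employment: 0.67 × 0.12 = 0.0804 pp.
TFP growth = 2.58 − 2.9294 = -0.3494%.

-0.349%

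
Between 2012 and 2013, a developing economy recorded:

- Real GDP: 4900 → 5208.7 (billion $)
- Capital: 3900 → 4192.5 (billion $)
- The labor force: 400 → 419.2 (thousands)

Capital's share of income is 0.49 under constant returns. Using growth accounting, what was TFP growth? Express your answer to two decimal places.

Real GDP growth = (5208.7 − 4900) / 4900 = 6.3%.
Capital growth = (4192.5 − 3900) / 3900 = 7.5%.
The labor force growth = (419.2 − 400) / 400 = 4.8%.
Labor's share = 1 − 0.49 = 0.51.
Capital: 0.49 × 7.5 = 3.675 pp.
The labor force: 0.51 × 4.8 = 2.448 pp.
TFP growth = 6.3 − 6.123 = 0.177%.

0.18%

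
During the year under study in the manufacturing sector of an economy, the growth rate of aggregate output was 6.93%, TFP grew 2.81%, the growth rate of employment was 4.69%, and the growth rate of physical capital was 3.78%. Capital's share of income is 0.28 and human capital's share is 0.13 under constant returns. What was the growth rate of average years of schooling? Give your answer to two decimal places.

Average years of schooling growth was 2.27%.

Labor's share = 1 − 0.28 − 0.13 = 0.59.
gY = gA + 0.28×3.78 + 0.59×4.69 + 0.13×g.
0.13×g = 6.93 − 2.81 − 3.8255 = 0.2945.
g = 0.2945 / 0.13 = 2.2654%.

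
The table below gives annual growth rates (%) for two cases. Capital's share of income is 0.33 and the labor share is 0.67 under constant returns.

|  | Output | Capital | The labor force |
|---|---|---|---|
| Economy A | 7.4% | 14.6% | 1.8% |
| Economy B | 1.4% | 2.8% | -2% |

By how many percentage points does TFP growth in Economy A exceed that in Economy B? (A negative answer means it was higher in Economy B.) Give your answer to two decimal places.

-0.44 percentage points

Labor's share = 1 − 0.33 = 0.67.
Economy A: TFP = 7.4 − 4.818 − 1.206 = 1.376%.
Economy B: TFP = 1.4 − 0.924 + 1.34 = 1.816%.
Difference = 1.376 − (1.816) = -0.44 pp.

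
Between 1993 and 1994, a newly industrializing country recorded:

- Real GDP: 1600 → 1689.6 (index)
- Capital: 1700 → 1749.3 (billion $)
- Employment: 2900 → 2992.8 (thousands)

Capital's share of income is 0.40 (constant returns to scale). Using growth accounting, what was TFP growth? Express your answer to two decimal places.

2.52%

Real GDP growth = (1689.6 − 1600) / 1600 = 5.6%.
Capital growth = (1749.3 − 1700) / 1700 = 2.9%.
Employment growth = (2992.8 − 2900) / 2900 = 3.2%.
Labor's share = 1 − 0.4 = 0.6.
Capital: 0.4 × 2.9 = 1.16 pp.
Employment: 0.6 × 3.2 = 1.92 pp.
TFP growth = 5.6 − 3.08 = 2.52%.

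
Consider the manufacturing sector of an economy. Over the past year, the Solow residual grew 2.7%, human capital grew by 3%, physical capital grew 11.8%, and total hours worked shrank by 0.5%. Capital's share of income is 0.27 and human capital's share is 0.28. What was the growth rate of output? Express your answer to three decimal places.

6.501%

Labor's share = 1 − 0.27 − 0.28 = 0.45.
Physical capital: 0.27 × 11.8 = 3.186 pp.
Human capital: 0.28 × 3 = 0.84 pp.
Total hours worked: 0.45 × (-0.5) = -0.225 pp.
Output growth = 2.7 + 3.801 = 6.501%.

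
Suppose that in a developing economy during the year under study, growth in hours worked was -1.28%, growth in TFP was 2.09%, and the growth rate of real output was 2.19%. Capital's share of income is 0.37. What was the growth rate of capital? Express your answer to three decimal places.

Capital growth was 2.450%.

Labor's share = 1 − 0.37 = 0.63.
gY = gA + 0.63×(-1.28) + 0.37×g.
0.37×g = 2.19 − 2.09 + 0.8064 = 0.9064.
g = 0.9064 / 0.37 = 2.44973%.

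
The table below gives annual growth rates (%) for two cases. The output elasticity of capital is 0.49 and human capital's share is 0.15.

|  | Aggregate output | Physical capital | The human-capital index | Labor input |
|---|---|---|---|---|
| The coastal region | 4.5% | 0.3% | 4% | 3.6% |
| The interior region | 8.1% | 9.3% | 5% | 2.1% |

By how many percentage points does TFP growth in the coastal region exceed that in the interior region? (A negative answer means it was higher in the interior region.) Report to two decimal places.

Labor's share = 1 − 0.49 − 0.15 = 0.36.
The coastal region: TFP = 4.5 − 0.147 − 0.6 − 1.296 = 2.457%.
The interior region: TFP = 8.1 − 4.557 − 0.75 − 0.756 = 2.037%.
Difference = 2.457 − (2.037) = 0.42 pp.

0.42 percentage points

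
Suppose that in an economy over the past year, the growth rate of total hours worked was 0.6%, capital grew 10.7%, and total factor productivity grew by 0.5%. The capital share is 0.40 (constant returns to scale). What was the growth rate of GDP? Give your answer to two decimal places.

5.14%

Labor's share = 1 − 0.4 = 0.6.
Capital: 0.4 × 10.7 = 4.28 pp.
Total hours worked: 0.6 × 0.6 = 0.36 pp.
Output growth = 0.5 + 4.64 = 5.14%.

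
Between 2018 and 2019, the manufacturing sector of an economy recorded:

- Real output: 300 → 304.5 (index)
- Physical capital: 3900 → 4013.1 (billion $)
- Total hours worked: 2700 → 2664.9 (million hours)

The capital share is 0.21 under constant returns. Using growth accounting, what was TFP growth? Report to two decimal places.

TFP growth was 1.92%.

Real output growth = (304.5 − 300) / 300 = 1.5%.
Physical capital growth = (4013.1 − 3900) / 3900 = 2.9%.
Total hours worked growth = (2664.9 − 2700) / 2700 = -1.3%.
Labor's share = 1 − 0.21 = 0.79.
Physical capital: 0.21 × 2.9 = 0.609 pp.
Total hours worked: 0.79 × (-1.3) = -1.027 pp.
TFP growth = 1.5 + 0.418 = 1.918%.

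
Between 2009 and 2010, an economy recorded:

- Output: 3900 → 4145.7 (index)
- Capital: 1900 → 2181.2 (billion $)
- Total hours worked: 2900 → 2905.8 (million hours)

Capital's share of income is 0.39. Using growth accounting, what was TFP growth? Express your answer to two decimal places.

Output growth = (4145.7 − 3900) / 3900 = 6.3%.
Capital growth = (2181.2 − 1900) / 1900 = 14.8%.
Total hours worked growth = (2905.8 − 2900) / 2900 = 0.2%.
Labor's share = 1 − 0.39 = 0.61.
Capital: 0.39 × 14.8 = 5.772 pp.
Total hours worked: 0.61 × 0.2 = 0.122 pp.
TFP growth = 6.3 − 5.894 = 0.406%.

TFP growth was 0.41%.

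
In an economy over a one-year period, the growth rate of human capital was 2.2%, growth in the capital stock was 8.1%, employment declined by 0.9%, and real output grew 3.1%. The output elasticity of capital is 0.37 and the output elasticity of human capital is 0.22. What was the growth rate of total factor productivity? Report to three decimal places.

-0.012%

Labor's share = 1 − 0.37 − 0.22 = 0.41.
The capital stock: 0.37 × 8.1 = 2.997 pp.
Human capital: 0.22 × 2.2 = 0.484 pp.
Employment: 0.41 × (-0.9) = -0.369 pp.
TFP growth = 3.1 − 3.112 = -0.012%.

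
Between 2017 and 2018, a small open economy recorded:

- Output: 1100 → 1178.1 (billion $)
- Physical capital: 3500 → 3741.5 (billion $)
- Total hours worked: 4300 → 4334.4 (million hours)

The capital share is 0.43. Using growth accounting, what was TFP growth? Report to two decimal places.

Output growth = (1178.1 − 1100) / 1100 = 7.1%.
Physical capital growth = (3741.5 − 3500) / 3500 = 6.9%.
Total hours worked growth = (4334.4 − 4300) / 4300 = 0.8%.
Labor's share = 1 − 0.43 = 0.57.
Physical capital: 0.43 × 6.9 = 2.967 pp.
Total hours worked: 0.57 × 0.8 = 0.456 pp.
TFP growth = 7.1 − 3.423 = 3.677%.

3.68%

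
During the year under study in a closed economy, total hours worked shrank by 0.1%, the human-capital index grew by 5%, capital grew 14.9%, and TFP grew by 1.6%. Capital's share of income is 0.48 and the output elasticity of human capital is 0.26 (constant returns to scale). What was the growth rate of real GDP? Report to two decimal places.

Labor's share = 1 − 0.48 − 0.26 = 0.26.
Capital: 0.48 × 14.9 = 7.152 pp.
The human-capital index: 0.26 × 5 = 1.3 pp.
Total hours worked: 0.26 × (-0.1) = -0.026 pp.
Output growth = 1.6 + 8.426 = 10.026%.

Real GDP growth was 10.03%.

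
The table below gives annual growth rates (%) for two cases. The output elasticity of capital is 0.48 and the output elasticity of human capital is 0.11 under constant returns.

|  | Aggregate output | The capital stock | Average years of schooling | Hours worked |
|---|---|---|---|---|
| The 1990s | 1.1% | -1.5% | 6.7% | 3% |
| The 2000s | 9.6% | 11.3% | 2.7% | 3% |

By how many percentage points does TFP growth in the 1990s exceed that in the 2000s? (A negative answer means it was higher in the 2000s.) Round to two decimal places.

Labor's share = 1 − 0.48 − 0.11 = 0.41.
The 1990s: TFP = 1.1 + 0.72 − 0.737 − 1.23 = -0.147%.
The 2000s: TFP = 9.6 − 5.424 − 0.297 − 1.23 = 2.649%.
Difference = -0.147 − (2.649) = -2.796 pp.

-2.80 percentage points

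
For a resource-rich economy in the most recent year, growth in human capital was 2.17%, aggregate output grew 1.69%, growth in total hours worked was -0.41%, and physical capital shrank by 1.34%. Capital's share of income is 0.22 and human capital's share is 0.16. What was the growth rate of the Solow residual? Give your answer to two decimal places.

The Solow residual grew 1.89%.

Labor's share = 1 − 0.22 − 0.16 = 0.62.
Physical capital: 0.22 × (-1.34) = -0.2948 pp.
Human capital: 0.16 × 2.17 = 0.3472 pp.
Total hours worked: 0.62 × (-0.41) = -0.2542 pp.
TFP growth = 1.69 + 0.2018 = 1.8918%.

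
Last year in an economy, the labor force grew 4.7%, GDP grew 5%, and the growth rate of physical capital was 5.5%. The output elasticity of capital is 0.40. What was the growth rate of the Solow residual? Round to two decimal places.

-0.02%

Labor's share = 1 − 0.4 = 0.6.
Physical capital: 0.4 × 5.5 = 2.2 pp.
The labor force: 0.6 × 4.7 = 2.82 pp.
TFP growth = 5 − 5.02 = -0.02%.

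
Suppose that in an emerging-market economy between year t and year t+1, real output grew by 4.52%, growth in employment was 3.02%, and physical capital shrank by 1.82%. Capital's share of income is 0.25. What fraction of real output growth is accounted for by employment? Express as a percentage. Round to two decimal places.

Labor's share = 1 − 0.25 = 0.75.
Employment contributed 0.75 × 3.02 = 2.265 pp.
Share of growth = 2.265 / 4.52 × 100 = 50.1106%.

50.11%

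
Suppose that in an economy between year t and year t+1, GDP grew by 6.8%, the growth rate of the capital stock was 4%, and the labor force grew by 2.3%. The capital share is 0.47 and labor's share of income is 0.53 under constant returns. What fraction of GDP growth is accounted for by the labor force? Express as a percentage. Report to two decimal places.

Labor's share = 1 − 0.47 = 0.53.
The labor force contributed 0.53 × 2.3 = 1.219 pp.
Share of growth = 1.219 / 6.8 × 100 = 17.9265%.

The labor force accounted for 17.93% of growth.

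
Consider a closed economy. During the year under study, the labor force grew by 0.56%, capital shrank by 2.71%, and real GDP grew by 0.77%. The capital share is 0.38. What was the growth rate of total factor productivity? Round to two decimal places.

Total factor productivity growth was 1.45%.

Labor's share = 1 − 0.38 = 0.62.
Capital: 0.38 × (-2.71) = -1.0298 pp.
The labor force: 0.62 × 0.56 = 0.3472 pp.
TFP growth = 0.77 + 0.6826 = 1.4526%.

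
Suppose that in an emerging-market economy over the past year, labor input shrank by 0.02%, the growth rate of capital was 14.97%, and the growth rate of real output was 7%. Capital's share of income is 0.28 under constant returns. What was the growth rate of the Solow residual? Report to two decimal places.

The Solow residual grew 2.82%.

Labor's share = 1 − 0.28 = 0.72.
Capital: 0.28 × 14.97 = 4.1916 pp.
Labor input: 0.72 × (-0.02) = -0.0144 pp.
TFP growth = 7 − 4.1772 = 2.8228%.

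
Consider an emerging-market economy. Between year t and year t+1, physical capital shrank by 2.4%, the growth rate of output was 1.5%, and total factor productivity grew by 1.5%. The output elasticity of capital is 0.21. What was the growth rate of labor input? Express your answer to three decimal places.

Labor's share = 1 − 0.21 = 0.79.
gY = gA + 0.21×(-2.4) + 0.79×g.
0.79×g = 1.5 − 1.5 + 0.504 = 0.504.
g = 0.504 / 0.79 = 0.63797%.

0.638%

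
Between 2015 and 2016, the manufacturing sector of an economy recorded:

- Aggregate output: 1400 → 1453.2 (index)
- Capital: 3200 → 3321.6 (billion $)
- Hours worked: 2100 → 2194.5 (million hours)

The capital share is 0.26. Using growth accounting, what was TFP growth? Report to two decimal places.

-0.52%

Aggregate output growth = (1453.2 − 1400) / 1400 = 3.8%.
Capital growth = (3321.6 − 3200) / 3200 = 3.8%.
Hours worked growth = (2194.5 − 2100) / 2100 = 4.5%.
Labor's share = 1 − 0.26 = 0.74.
Capital: 0.26 × 3.8 = 0.988 pp.
Hours worked: 0.74 × 4.5 = 3.33 pp.
TFP growth = 3.8 − 4.318 = -0.518%.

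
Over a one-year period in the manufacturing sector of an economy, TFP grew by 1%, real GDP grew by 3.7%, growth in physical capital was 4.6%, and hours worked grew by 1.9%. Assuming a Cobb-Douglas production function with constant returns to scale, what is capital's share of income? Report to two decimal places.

Capital's share of income is 0.30.

gY = gA + α·gK + (1−α)·gL, so gY − gA − gL = α(gK − gL).
3.7 − 1 − 1.9 = α × (4.6 − 1.9).
0.8 = 2.7 α, so α = 0.2963.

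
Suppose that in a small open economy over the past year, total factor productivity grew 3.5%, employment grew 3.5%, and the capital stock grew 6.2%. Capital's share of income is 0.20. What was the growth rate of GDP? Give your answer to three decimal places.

Labor's share = 1 − 0.2 = 0.8.
The capital stock: 0.2 × 6.2 = 1.24 pp.
Employment: 0.8 × 3.5 = 2.8 pp.
Output growth = 3.5 + 4.04 = 7.54%.

7.540%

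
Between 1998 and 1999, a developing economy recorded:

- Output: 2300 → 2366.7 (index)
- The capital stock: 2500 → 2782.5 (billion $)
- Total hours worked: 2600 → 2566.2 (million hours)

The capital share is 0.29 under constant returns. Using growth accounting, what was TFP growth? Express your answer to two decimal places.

Output growth = (2366.7 − 2300) / 2300 = 2.9%.
The capital stock growth = (2782.5 − 2500) / 2500 = 11.3%.
Total hours worked growth = (2566.2 − 2600) / 2600 = -1.3%.
Labor's share = 1 − 0.29 = 0.71.
The capital stock: 0.29 × 11.3 = 3.277 pp.
Total hours worked: 0.71 × (-1.3) = -0.923 pp.
TFP growth = 2.9 − 2.354 = 0.546%.

0.55%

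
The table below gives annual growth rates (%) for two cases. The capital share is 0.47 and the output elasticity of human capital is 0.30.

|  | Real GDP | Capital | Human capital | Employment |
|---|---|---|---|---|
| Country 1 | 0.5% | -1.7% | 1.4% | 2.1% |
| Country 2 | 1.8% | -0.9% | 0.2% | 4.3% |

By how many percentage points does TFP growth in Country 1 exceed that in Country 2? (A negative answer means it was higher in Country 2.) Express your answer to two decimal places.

Labor's share = 1 − 0.47 − 0.3 = 0.23.
Country 1: TFP = 0.5 + 0.799 − 0.42 − 0.483 = 0.396%.
Country 2: TFP = 1.8 + 0.423 − 0.06 − 0.989 = 1.174%.
Difference = 0.396 − (1.174) = -0.778 pp.

-0.78 percentage points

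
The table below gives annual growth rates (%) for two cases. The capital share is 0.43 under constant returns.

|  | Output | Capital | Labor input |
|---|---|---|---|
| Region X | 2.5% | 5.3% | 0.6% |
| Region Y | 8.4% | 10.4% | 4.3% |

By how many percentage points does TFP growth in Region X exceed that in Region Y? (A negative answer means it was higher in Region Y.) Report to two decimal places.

-1.60 percentage points

Labor's share = 1 − 0.43 = 0.57.
Region X: TFP = 2.5 − 2.279 − 0.342 = -0.121%.
Region Y: TFP = 8.4 − 4.472 − 2.451 = 1.477%.
Difference = -0.121 − (1.477) = -1.598 pp.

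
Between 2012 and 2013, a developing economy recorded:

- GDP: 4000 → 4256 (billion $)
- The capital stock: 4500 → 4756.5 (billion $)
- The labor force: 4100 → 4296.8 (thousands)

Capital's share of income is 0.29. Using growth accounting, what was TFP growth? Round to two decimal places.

1.34%

GDP growth = (4256 − 4000) / 4000 = 6.4%.
The capital stock growth = (4756.5 − 4500) / 4500 = 5.7%.
The labor force growth = (4296.8 − 4100) / 4100 = 4.8%.
Labor's share = 1 − 0.29 = 0.71.
The capital stock: 0.29 × 5.7 = 1.653 pp.
The labor force: 0.71 × 4.8 = 3.408 pp.
TFP growth = 6.4 − 5.061 = 1.339%.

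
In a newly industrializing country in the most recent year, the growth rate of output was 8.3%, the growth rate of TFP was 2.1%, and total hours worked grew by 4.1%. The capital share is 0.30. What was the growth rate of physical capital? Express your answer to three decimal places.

11.100%

Labor's share = 1 − 0.3 = 0.7.
gY = gA + 0.7×4.1 + 0.3×g.
0.3×g = 8.3 − 2.1 − 2.87 = 3.33.
g = 3.33 / 0.3 = 11.1%.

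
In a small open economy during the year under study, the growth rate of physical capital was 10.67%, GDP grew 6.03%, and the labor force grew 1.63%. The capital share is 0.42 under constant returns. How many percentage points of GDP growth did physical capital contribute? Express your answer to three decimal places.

Contribution = share × growth = 0.42 × 10.67 = 4.4814 pp.

4.481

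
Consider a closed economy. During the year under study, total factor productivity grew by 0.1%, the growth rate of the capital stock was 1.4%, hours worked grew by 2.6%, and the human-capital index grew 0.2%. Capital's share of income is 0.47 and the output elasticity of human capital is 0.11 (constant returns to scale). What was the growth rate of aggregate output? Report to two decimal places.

Aggregate output grew 1.87%.

Labor's share = 1 − 0.47 − 0.11 = 0.42.
The capital stock: 0.47 × 1.4 = 0.658 pp.
The human-capital index: 0.11 × 0.2 = 0.022 pp.
Hours worked: 0.42 × 2.6 = 1.092 pp.
Output growth = 0.1 + 1.772 = 1.872%.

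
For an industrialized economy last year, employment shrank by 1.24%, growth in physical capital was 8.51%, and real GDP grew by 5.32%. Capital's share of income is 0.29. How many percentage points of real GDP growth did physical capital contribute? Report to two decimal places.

2.47

Contribution = share × growth = 0.29 × 8.51 = 2.4679 pp.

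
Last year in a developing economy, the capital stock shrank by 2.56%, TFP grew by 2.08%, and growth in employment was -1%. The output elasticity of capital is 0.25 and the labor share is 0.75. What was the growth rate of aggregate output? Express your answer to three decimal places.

Aggregate output growth was 0.690%.

Labor's share = 1 − 0.25 = 0.75.
The capital stock: 0.25 × (-2.56) = -0.64 pp.
Employment: 0.75 × (-1) = -0.75 pp.
Output growth = 2.08 + (-1.39) = 0.69%.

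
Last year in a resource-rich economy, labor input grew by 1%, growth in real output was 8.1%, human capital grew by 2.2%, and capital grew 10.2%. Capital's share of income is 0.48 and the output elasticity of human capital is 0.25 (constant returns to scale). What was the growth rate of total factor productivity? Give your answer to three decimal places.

Labor's share = 1 − 0.48 − 0.25 = 0.27.
Capital: 0.48 × 10.2 = 4.896 pp.
Human capital: 0.25 × 2.2 = 0.55 pp.
Labor input: 0.27 × 1 = 0.27 pp.
TFP growth = 8.1 − 5.716 = 2.384%.

Total factor productivity growth was 2.384%.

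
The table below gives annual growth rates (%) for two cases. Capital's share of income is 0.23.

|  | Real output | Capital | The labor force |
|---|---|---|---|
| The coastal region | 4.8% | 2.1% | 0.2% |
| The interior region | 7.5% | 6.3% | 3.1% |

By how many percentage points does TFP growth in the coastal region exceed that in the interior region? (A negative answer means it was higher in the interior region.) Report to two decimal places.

0.50 percentage points

Labor's share = 1 − 0.23 = 0.77.
The coastal region: TFP = 4.8 − 0.483 − 0.154 = 4.163%.
The interior region: TFP = 7.5 − 1.449 − 2.387 = 3.664%.
Difference = 4.163 − (3.664) = 0.499 pp.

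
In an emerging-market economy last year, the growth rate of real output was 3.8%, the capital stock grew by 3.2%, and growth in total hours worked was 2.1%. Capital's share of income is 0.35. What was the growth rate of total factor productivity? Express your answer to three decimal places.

Total factor productivity growth was 1.315%.

Labor's share = 1 − 0.35 = 0.65.
The capital stock: 0.35 × 3.2 = 1.12 pp.
Total hours worked: 0.65 × 2.1 = 1.365 pp.
TFP growth = 3.8 − 2.485 = 1.315%.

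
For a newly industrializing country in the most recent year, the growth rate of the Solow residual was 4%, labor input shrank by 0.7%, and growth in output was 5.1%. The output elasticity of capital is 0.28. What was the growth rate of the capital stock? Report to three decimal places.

Labor's share = 1 − 0.28 = 0.72.
gY = gA + 0.72×(-0.7) + 0.28×g.
0.28×g = 5.1 − 4 + 0.504 = 1.604.
g = 1.604 / 0.28 = 5.72857%.

The capital stock growth was 5.729%.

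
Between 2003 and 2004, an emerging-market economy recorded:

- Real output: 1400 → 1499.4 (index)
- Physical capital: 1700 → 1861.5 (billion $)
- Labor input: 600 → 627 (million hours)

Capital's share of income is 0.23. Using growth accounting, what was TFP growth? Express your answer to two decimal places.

Real output growth = (1499.4 − 1400) / 1400 = 7.1%.
Physical capital growth = (1861.5 − 1700) / 1700 = 9.5%.
Labor input growth = (627 − 600) / 600 = 4.5%.
Labor's share = 1 − 0.23 = 0.77.
Physical capital: 0.23 × 9.5 = 2.185 pp.
Labor input: 0.77 × 4.5 = 3.465 pp.
TFP growth = 7.1 − 5.65 = 1.45%.

1.45%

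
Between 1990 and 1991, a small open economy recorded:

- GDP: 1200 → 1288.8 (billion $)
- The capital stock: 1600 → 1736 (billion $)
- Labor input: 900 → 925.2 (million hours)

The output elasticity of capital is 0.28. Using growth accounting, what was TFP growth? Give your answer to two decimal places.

3.00%

GDP growth = (1288.8 − 1200) / 1200 = 7.4%.
The capital stock growth = (1736 − 1600) / 1600 = 8.5%.
Labor input growth = (925.2 − 900) / 900 = 2.8%.
Labor's share = 1 − 0.28 = 0.72.
The capital stock: 0.28 × 8.5 = 2.38 pp.
Labor input: 0.72 × 2.8 = 2.016 pp.
TFP growth = 7.4 − 4.396 = 3.004%.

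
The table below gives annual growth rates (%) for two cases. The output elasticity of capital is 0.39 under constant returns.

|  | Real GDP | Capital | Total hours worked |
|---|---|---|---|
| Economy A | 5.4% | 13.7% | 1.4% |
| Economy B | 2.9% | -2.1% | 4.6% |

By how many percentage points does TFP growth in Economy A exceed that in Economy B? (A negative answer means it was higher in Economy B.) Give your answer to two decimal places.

-1.71 percentage points

Labor's share = 1 − 0.39 = 0.61.
Economy A: TFP = 5.4 − 5.343 − 0.854 = -0.797%.
Economy B: TFP = 2.9 + 0.819 − 2.806 = 0.913%.
Difference = -0.797 − (0.913) = -1.71 pp.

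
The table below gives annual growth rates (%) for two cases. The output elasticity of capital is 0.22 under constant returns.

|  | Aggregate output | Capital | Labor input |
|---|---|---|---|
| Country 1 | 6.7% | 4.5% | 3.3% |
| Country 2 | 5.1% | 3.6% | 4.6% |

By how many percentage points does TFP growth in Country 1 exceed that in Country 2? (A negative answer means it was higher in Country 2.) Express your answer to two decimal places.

2.42 percentage points

Labor's share = 1 − 0.22 = 0.78.
Country 1: TFP = 6.7 − 0.99 − 2.574 = 3.136%.
Country 2: TFP = 5.1 − 0.792 − 3.588 = 0.72%.
Difference = 3.136 − (0.72) = 2.416 pp.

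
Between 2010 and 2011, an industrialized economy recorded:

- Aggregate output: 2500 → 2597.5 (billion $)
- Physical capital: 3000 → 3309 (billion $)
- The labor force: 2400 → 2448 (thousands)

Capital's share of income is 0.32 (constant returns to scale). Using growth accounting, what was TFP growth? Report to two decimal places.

-0.76%

Aggregate output growth = (2597.5 − 2500) / 2500 = 3.9%.
Physical capital growth = (3309 − 3000) / 3000 = 10.3%.
The labor force growth = (2448 − 2400) / 2400 = 2%.
Labor's share = 1 − 0.32 = 0.68.
Physical capital: 0.32 × 10.3 = 3.296 pp.
The labor force: 0.68 × 2 = 1.36 pp.
TFP growth = 3.9 − 4.656 = -0.756%.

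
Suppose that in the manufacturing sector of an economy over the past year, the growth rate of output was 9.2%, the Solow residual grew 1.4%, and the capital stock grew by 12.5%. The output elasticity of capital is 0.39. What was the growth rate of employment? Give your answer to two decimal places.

Employment growth was 4.80%.

Labor's share = 1 − 0.39 = 0.61.
gY = gA + 0.39×12.5 + 0.61×g.
0.61×g = 9.2 − 1.4 − 4.875 = 2.925.
g = 2.925 / 0.61 = 4.7951%.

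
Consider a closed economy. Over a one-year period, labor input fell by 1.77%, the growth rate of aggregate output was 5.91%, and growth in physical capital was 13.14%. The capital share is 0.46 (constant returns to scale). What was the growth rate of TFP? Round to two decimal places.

Labor's share = 1 − 0.46 = 0.54.
Physical capital: 0.46 × 13.14 = 6.0444 pp.
Labor input: 0.54 × (-1.77) = -0.9558 pp.
TFP growth = 5.91 − 5.0886 = 0.8214%.

0.82%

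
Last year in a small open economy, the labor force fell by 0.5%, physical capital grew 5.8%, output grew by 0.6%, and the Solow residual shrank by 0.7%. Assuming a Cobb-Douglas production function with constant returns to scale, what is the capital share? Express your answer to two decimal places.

The capital share is 0.29.

gY = gA + α·gK + (1−α)·gL, so gY − gA − gL = α(gK − gL).
0.6 + 0.7 + 0.5 = α × (5.8 − (-0.5)).
1.8 = 6.3 α, so α = 0.2857.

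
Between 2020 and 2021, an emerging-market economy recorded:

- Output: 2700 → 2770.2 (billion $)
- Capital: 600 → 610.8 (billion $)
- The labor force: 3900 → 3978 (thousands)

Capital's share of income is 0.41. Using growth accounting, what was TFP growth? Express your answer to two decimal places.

TFP grew 0.68%.

Output growth = (2770.2 − 2700) / 2700 = 2.6%.
Capital growth = (610.8 − 600) / 600 = 1.8%.
The labor force growth = (3978 − 3900) / 3900 = 2%.
Labor's share = 1 − 0.41 = 0.59.
Capital: 0.41 × 1.8 = 0.738 pp.
The labor force: 0.59 × 2 = 1.18 pp.
TFP growth = 2.6 − 1.918 = 0.682%.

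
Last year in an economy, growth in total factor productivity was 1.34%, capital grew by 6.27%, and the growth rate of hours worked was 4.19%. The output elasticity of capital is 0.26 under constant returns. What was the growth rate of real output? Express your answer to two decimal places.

6.07%

Labor's share = 1 − 0.26 = 0.74.
Capital: 0.26 × 6.27 = 1.6302 pp.
Hours worked: 0.74 × 4.19 = 3.1006 pp.
Output growth = 1.34 + 4.7308 = 6.0708%.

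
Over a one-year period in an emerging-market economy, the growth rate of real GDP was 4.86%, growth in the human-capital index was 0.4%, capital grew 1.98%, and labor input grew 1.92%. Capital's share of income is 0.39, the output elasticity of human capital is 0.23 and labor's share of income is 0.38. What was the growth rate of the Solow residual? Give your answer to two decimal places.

The Solow residual growth was 3.27%.

Labor's share = 1 − 0.39 − 0.23 = 0.38.
Capital: 0.39 × 1.98 = 0.7722 pp.
The human-capital index: 0.23 × 0.4 = 0.092 pp.
Labor input: 0.38 × 1.92 = 0.7296 pp.
TFP growth = 4.86 − 1.5938 = 3.2662%.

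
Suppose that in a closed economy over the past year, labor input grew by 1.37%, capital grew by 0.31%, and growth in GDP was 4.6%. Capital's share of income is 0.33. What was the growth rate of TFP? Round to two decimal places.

3.58%

Labor's share = 1 − 0.33 = 0.67.
Capital: 0.33 × 0.31 = 0.1023 pp.
Labor input: 0.67 × 1.37 = 0.9179 pp.
TFP growth = 4.6 − 1.0202 = 3.5798%.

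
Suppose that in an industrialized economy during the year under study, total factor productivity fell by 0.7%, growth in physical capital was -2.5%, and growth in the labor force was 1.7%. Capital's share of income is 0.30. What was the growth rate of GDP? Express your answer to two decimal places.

Labor's share = 1 − 0.3 = 0.7.
Physical capital: 0.3 × (-2.5) = -0.75 pp.
The labor force: 0.7 × 1.7 = 1.19 pp.
Output growth = -0.7 + 0.44 = -0.26%.

-0.26%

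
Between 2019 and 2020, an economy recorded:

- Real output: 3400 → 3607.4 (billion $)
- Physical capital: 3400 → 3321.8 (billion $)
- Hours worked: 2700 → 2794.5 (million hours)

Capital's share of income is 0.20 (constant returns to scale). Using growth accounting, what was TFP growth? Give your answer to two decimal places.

Real output growth = (3607.4 − 3400) / 3400 = 6.1%.
Physical capital growth = (3321.8 − 3400) / 3400 = -2.3%.
Hours worked growth = (2794.5 − 2700) / 2700 = 3.5%.
Labor's share = 1 − 0.2 = 0.8.
Physical capital: 0.2 × (-2.3) = -0.46 pp.
Hours worked: 0.8 × 3.5 = 2.8 pp.
TFP growth = 6.1 − 2.34 = 3.76%.

TFP growth was 3.76%.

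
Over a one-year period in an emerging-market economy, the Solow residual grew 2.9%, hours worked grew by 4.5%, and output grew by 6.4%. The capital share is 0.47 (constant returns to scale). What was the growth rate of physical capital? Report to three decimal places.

Labor's share = 1 − 0.47 = 0.53.
gY = gA + 0.53×4.5 + 0.47×g.
0.47×g = 6.4 − 2.9 − 2.385 = 1.115.
g = 1.115 / 0.47 = 2.37234%.

Physical capital growth was 2.372%.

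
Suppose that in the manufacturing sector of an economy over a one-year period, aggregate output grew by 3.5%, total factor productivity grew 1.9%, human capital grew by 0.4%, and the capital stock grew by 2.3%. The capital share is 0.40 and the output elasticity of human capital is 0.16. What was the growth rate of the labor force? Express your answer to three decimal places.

1.400%

Labor's share = 1 − 0.4 − 0.16 = 0.44.
gY = gA + 0.4×2.3 + 0.16×0.4 + 0.44×g.
0.44×g = 3.5 − 1.9 − 0.984 = 0.616.
g = 0.616 / 0.44 = 1.4%.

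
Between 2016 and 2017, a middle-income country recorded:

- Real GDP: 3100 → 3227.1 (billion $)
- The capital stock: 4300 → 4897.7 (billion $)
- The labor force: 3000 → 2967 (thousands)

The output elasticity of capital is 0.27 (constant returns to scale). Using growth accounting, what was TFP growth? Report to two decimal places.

Real GDP growth = (3227.1 − 3100) / 3100 = 4.1%.
The capital stock growth = (4897.7 − 4300) / 4300 = 13.9%.
The labor force growth = (2967 − 3000) / 3000 = -1.1%.
Labor's share = 1 − 0.27 = 0.73.
The capital stock: 0.27 × 13.9 = 3.753 pp.
The labor force: 0.73 × (-1.1) = -0.803 pp.
TFP growth = 4.1 − 2.95 = 1.15%.

TFP grew 1.15%.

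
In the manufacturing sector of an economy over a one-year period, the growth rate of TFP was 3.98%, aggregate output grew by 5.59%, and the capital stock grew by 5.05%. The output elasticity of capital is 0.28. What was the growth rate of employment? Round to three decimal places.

Labor's share = 1 − 0.28 = 0.72.
gY = gA + 0.28×5.05 + 0.72×g.
0.72×g = 5.59 − 3.98 − 1.414 = 0.196.
g = 0.196 / 0.72 = 0.27222%.

0.272%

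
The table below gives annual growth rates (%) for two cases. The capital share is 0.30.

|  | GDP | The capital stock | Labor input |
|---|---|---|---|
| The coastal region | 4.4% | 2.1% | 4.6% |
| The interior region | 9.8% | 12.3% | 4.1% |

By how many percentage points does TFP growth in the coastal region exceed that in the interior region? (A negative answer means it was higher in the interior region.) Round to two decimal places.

-2.69 percentage points

Labor's share = 1 − 0.3 = 0.7.
The coastal region: TFP = 4.4 − 0.63 − 3.22 = 0.55%.
The interior region: TFP = 9.8 − 3.69 − 2.87 = 3.24%.
Difference = 0.55 − (3.24) = -2.69 pp.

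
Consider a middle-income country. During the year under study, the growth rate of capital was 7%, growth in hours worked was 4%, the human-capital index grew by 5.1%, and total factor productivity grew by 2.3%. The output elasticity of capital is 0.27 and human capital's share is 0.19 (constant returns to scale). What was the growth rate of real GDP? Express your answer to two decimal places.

Labor's share = 1 − 0.27 − 0.19 = 0.54.
Capital: 0.27 × 7 = 1.89 pp.
The human-capital index: 0.19 × 5.1 = 0.969 pp.
Hours worked: 0.54 × 4 = 2.16 pp.
Output growth = 2.3 + 5.019 = 7.319%.

Real GDP grew 7.32%.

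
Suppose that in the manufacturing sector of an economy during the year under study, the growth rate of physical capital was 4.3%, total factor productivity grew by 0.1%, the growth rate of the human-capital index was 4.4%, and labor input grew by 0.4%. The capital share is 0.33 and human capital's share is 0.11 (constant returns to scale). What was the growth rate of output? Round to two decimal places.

2.23%

Labor's share = 1 − 0.33 − 0.11 = 0.56.
Physical capital: 0.33 × 4.3 = 1.419 pp.
The human-capital index: 0.11 × 4.4 = 0.484 pp.
Labor input: 0.56 × 0.4 = 0.224 pp.
Output growth = 0.1 + 2.127 = 2.227%.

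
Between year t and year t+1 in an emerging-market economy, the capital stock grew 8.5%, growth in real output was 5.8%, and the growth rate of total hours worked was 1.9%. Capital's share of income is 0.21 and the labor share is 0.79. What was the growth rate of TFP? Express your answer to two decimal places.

TFP growth was 2.51%.

Labor's share = 1 − 0.21 = 0.79.
The capital stock: 0.21 × 8.5 = 1.785 pp.
Total hours worked: 0.79 × 1.9 = 1.501 pp.
TFP growth = 5.8 − 3.286 = 2.514%.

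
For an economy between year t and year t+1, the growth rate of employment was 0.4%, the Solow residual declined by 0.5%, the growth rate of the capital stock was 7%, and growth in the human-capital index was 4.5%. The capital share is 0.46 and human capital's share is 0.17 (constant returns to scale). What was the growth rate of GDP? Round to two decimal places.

Labor's share = 1 − 0.46 − 0.17 = 0.37.
The capital stock: 0.46 × 7 = 3.22 pp.
The human-capital index: 0.17 × 4.5 = 0.765 pp.
Employment: 0.37 × 0.4 = 0.148 pp.
Output growth = -0.5 + 4.133 = 3.633%.

GDP grew 3.63%.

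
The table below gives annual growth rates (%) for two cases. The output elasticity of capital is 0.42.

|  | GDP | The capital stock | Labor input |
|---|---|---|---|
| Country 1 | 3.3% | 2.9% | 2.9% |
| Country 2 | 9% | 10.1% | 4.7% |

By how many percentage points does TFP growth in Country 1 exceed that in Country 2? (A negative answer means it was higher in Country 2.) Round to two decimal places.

-1.63 percentage points

Labor's share = 1 − 0.42 = 0.58.
Country 1: TFP = 3.3 − 1.218 − 1.682 = 0.4%.
Country 2: TFP = 9 − 4.242 − 2.726 = 2.032%.
Difference = 0.4 − (2.032) = -1.632 pp.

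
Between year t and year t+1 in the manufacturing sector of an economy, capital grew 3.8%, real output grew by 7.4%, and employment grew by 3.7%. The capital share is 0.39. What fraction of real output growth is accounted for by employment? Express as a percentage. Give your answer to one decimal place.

Labor's share = 1 − 0.39 = 0.61.
Employment contributed 0.61 × 3.7 = 2.257 pp.
Share of growth = 2.257 / 7.4 × 100 = 30.5%.

Employment accounted for 30.5% of growth.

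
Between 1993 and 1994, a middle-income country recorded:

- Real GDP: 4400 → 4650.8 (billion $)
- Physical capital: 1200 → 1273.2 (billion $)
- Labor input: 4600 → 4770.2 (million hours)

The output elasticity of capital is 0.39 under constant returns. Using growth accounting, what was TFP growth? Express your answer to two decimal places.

1.06%

Real GDP growth = (4650.8 − 4400) / 4400 = 5.7%.
Physical capital growth = (1273.2 − 1200) / 1200 = 6.1%.
Labor input growth = (4770.2 − 4600) / 4600 = 3.7%.
Labor's share = 1 − 0.39 = 0.61.
Physical capital: 0.39 × 6.1 = 2.379 pp.
Labor input: 0.61 × 3.7 = 2.257 pp.
TFP growth = 5.7 − 4.636 = 1.064%.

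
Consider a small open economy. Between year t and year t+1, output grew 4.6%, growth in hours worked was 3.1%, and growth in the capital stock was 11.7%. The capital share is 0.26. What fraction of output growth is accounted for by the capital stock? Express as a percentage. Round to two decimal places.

66.13%

The capital stock contributed 0.26 × 11.7 = 3.042 pp.
Share of growth = 3.042 / 4.6 × 100 = 66.1304%.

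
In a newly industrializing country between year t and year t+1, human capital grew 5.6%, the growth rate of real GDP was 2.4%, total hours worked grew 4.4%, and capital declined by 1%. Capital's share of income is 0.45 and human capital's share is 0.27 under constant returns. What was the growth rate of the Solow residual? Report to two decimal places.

Labor's share = 1 − 0.45 − 0.27 = 0.28.
Capital: 0.45 × (-1) = -0.45 pp.
Human capital: 0.27 × 5.6 = 1.512 pp.
Total hours worked: 0.28 × 4.4 = 1.232 pp.
TFP growth = 2.4 − 2.294 = 0.106%.

The Solow residual growth was 0.11%.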